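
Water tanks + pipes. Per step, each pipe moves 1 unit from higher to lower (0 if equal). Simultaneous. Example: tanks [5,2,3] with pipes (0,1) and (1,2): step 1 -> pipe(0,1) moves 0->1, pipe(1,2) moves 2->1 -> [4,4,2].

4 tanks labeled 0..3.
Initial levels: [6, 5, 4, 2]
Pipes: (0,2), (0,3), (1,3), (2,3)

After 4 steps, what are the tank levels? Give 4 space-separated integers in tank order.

Step 1: flows [0->2,0->3,1->3,2->3] -> levels [4 4 4 5]
Step 2: flows [0=2,3->0,3->1,3->2] -> levels [5 5 5 2]
Step 3: flows [0=2,0->3,1->3,2->3] -> levels [4 4 4 5]
  -> period-2 cycle: step 3 state = step 1 state
  -> state at step 4: (4-1) mod 2 = 1, same as step 2 -> [5 5 5 2]

Answer: 5 5 5 2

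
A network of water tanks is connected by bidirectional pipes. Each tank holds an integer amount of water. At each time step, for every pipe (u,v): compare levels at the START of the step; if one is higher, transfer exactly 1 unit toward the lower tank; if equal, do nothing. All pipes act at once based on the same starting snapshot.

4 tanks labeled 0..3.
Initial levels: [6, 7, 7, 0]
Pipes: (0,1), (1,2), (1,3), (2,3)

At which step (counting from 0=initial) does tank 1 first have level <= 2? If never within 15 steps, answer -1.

Answer: -1

Derivation:
Step 1: flows [1->0,1=2,1->3,2->3] -> levels [7 5 6 2]
Step 2: flows [0->1,2->1,1->3,2->3] -> levels [6 6 4 4]
Step 3: flows [0=1,1->2,1->3,2=3] -> levels [6 4 5 5]
Step 4: flows [0->1,2->1,3->1,2=3] -> levels [5 7 4 4]
Step 5: flows [1->0,1->2,1->3,2=3] -> levels [6 4 5 5]
  -> period-2 cycle (repeats step 3); tank 1 never drops to <=2
Tank 1 never reaches <=2 within 15 steps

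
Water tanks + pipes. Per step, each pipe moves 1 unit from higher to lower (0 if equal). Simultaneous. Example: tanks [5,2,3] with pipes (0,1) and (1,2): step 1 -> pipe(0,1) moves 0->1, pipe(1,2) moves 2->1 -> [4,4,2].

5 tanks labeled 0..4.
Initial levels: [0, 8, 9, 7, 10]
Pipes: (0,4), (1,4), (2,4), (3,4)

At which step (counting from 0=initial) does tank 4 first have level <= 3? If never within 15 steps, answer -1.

Step 1: flows [4->0,4->1,4->2,4->3] -> levels [1 9 10 8 6]
Step 2: flows [4->0,1->4,2->4,3->4] -> levels [2 8 9 7 8]
Step 3: flows [4->0,1=4,2->4,4->3] -> levels [3 8 8 8 7]
Step 4: flows [4->0,1->4,2->4,3->4] -> levels [4 7 7 7 9]
Step 5: flows [4->0,4->1,4->2,4->3] -> levels [5 8 8 8 5]
Step 6: flows [0=4,1->4,2->4,3->4] -> levels [5 7 7 7 8]
Step 7: flows [4->0,4->1,4->2,4->3] -> levels [6 8 8 8 4]
Step 8: flows [0->4,1->4,2->4,3->4] -> levels [5 7 7 7 8]
  -> period-2 cycle (repeats step 6); tank 4 never drops to <=3
Tank 4 never reaches <=3 within 15 steps

Answer: -1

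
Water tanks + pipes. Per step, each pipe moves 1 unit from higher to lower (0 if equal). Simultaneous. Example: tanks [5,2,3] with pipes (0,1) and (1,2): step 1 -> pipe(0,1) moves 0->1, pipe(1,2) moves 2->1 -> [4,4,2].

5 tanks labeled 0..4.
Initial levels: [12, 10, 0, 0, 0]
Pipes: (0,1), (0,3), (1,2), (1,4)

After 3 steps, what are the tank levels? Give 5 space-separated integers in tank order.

Answer: 7 6 3 3 3

Derivation:
Step 1: flows [0->1,0->3,1->2,1->4] -> levels [10 9 1 1 1]
Step 2: flows [0->1,0->3,1->2,1->4] -> levels [8 8 2 2 2]
Step 3: flows [0=1,0->3,1->2,1->4] -> levels [7 6 3 3 3]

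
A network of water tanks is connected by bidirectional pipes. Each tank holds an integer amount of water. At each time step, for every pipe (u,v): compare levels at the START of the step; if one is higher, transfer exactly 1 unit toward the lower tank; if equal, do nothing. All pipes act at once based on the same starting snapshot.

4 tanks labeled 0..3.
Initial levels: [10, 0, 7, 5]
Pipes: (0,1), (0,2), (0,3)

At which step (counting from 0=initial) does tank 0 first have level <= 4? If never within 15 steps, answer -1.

Answer: 4

Derivation:
Step 1: flows [0->1,0->2,0->3] -> levels [7 1 8 6]
Step 2: flows [0->1,2->0,0->3] -> levels [6 2 7 7]
Step 3: flows [0->1,2->0,3->0] -> levels [7 3 6 6]
Step 4: flows [0->1,0->2,0->3] -> levels [4 4 7 7]
Tank 0 first reaches <=4 at step 4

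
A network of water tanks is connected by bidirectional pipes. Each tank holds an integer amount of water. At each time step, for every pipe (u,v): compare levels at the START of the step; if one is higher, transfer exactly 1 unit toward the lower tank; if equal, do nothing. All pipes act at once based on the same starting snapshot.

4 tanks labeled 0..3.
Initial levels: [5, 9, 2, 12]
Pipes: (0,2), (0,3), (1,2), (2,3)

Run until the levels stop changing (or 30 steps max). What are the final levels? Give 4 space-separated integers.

Answer: 6 7 7 8

Derivation:
Step 1: flows [0->2,3->0,1->2,3->2] -> levels [5 8 5 10]
Step 2: flows [0=2,3->0,1->2,3->2] -> levels [6 7 7 8]
Step 3: flows [2->0,3->0,1=2,3->2] -> levels [8 7 7 6]
Step 4: flows [0->2,0->3,1=2,2->3] -> levels [6 7 7 8]
  -> period-2 cycle: step 4 state = step 2 state; never stabilizes
  -> state at step 30: (30-2) mod 2 = 0, same as step 2 -> [6 7 7 8]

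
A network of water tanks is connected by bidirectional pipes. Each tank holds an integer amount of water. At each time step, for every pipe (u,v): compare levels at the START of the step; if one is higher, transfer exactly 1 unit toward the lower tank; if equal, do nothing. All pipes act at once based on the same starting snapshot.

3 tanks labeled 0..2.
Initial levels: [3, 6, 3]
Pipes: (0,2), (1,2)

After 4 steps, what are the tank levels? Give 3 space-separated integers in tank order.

Step 1: flows [0=2,1->2] -> levels [3 5 4]
Step 2: flows [2->0,1->2] -> levels [4 4 4]
Step 3: flows [0=2,1=2] -> levels [4 4 4]
  -> stable; steps 4..4 unchanged -> [4 4 4]

Answer: 4 4 4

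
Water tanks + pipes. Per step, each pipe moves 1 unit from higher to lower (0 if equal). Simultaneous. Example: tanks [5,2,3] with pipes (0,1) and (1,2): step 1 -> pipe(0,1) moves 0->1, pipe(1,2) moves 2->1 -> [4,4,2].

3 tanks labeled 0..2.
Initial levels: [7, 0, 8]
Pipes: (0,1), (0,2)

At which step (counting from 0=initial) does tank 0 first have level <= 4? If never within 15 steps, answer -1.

Step 1: flows [0->1,2->0] -> levels [7 1 7]
Step 2: flows [0->1,0=2] -> levels [6 2 7]
Step 3: flows [0->1,2->0] -> levels [6 3 6]
Step 4: flows [0->1,0=2] -> levels [5 4 6]
Step 5: flows [0->1,2->0] -> levels [5 5 5]
Step 6: flows [0=1,0=2] -> levels [5 5 5]
  -> stable; tank 0 stays at 5 > 4
Tank 0 never reaches <=4 within 15 steps

Answer: -1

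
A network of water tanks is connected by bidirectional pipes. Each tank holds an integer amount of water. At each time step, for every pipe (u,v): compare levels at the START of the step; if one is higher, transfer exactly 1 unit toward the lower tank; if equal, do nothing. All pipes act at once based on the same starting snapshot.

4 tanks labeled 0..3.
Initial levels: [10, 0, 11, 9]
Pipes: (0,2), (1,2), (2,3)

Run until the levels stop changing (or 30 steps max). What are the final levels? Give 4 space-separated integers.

Step 1: flows [2->0,2->1,2->3] -> levels [11 1 8 10]
Step 2: flows [0->2,2->1,3->2] -> levels [10 2 9 9]
Step 3: flows [0->2,2->1,2=3] -> levels [9 3 9 9]
Step 4: flows [0=2,2->1,2=3] -> levels [9 4 8 9]
Step 5: flows [0->2,2->1,3->2] -> levels [8 5 9 8]
Step 6: flows [2->0,2->1,2->3] -> levels [9 6 6 9]
Step 7: flows [0->2,1=2,3->2] -> levels [8 6 8 8]
Step 8: flows [0=2,2->1,2=3] -> levels [8 7 7 8]
Step 9: flows [0->2,1=2,3->2] -> levels [7 7 9 7]
Step 10: flows [2->0,2->1,2->3] -> levels [8 8 6 8]
Step 11: flows [0->2,1->2,3->2] -> levels [7 7 9 7]
  -> period-2 cycle: step 11 state = step 9 state; never stabilizes
  -> state at step 30: (30-9) mod 2 = 1, same as step 10 -> [8 8 6 8]

Answer: 8 8 6 8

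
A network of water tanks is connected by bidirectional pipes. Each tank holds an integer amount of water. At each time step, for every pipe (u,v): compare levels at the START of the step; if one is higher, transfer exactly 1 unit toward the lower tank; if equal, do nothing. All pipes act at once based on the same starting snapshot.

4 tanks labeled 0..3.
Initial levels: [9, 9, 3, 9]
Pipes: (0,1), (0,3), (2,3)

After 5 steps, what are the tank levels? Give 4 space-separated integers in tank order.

Answer: 8 8 7 7

Derivation:
Step 1: flows [0=1,0=3,3->2] -> levels [9 9 4 8]
Step 2: flows [0=1,0->3,3->2] -> levels [8 9 5 8]
Step 3: flows [1->0,0=3,3->2] -> levels [9 8 6 7]
Step 4: flows [0->1,0->3,3->2] -> levels [7 9 7 7]
Step 5: flows [1->0,0=3,2=3] -> levels [8 8 7 7]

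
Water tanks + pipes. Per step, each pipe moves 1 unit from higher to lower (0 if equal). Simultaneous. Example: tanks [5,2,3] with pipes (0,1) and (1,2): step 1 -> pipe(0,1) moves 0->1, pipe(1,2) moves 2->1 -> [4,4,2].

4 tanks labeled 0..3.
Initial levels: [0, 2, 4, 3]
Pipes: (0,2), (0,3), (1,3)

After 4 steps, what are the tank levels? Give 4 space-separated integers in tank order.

Step 1: flows [2->0,3->0,3->1] -> levels [2 3 3 1]
Step 2: flows [2->0,0->3,1->3] -> levels [2 2 2 3]
Step 3: flows [0=2,3->0,3->1] -> levels [3 3 2 1]
Step 4: flows [0->2,0->3,1->3] -> levels [1 2 3 3]

Answer: 1 2 3 3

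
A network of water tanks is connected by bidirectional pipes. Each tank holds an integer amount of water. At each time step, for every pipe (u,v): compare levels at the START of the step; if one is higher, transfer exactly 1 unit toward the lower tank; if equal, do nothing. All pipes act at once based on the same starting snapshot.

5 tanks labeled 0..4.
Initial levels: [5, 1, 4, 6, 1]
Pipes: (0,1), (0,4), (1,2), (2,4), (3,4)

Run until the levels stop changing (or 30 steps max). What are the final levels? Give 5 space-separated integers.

Answer: 4 2 4 4 3

Derivation:
Step 1: flows [0->1,0->4,2->1,2->4,3->4] -> levels [3 3 2 5 4]
Step 2: flows [0=1,4->0,1->2,4->2,3->4] -> levels [4 2 4 4 3]
Step 3: flows [0->1,0->4,2->1,2->4,3->4] -> levels [2 4 2 3 6]
Step 4: flows [1->0,4->0,1->2,4->2,4->3] -> levels [4 2 4 4 3]
  -> period-2 cycle: step 4 state = step 2 state; never stabilizes
  -> state at step 30: (30-2) mod 2 = 0, same as step 2 -> [4 2 4 4 3]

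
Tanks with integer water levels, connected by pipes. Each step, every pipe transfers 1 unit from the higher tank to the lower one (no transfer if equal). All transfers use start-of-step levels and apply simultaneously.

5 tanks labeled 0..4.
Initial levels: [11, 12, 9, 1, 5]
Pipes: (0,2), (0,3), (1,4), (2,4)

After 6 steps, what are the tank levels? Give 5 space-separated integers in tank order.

Answer: 7 8 7 7 9

Derivation:
Step 1: flows [0->2,0->3,1->4,2->4] -> levels [9 11 9 2 7]
Step 2: flows [0=2,0->3,1->4,2->4] -> levels [8 10 8 3 9]
Step 3: flows [0=2,0->3,1->4,4->2] -> levels [7 9 9 4 9]
Step 4: flows [2->0,0->3,1=4,2=4] -> levels [7 9 8 5 9]
Step 5: flows [2->0,0->3,1=4,4->2] -> levels [7 9 8 6 8]
Step 6: flows [2->0,0->3,1->4,2=4] -> levels [7 8 7 7 9]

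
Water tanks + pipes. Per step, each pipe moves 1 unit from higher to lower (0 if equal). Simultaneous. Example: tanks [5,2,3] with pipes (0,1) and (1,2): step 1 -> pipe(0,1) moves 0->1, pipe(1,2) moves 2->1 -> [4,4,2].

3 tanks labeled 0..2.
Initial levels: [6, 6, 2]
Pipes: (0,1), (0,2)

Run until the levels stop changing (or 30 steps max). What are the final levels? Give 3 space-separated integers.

Answer: 6 4 4

Derivation:
Step 1: flows [0=1,0->2] -> levels [5 6 3]
Step 2: flows [1->0,0->2] -> levels [5 5 4]
Step 3: flows [0=1,0->2] -> levels [4 5 5]
Step 4: flows [1->0,2->0] -> levels [6 4 4]
Step 5: flows [0->1,0->2] -> levels [4 5 5]
  -> period-2 cycle: step 5 state = step 3 state; never stabilizes
  -> state at step 30: (30-3) mod 2 = 1, same as step 4 -> [6 4 4]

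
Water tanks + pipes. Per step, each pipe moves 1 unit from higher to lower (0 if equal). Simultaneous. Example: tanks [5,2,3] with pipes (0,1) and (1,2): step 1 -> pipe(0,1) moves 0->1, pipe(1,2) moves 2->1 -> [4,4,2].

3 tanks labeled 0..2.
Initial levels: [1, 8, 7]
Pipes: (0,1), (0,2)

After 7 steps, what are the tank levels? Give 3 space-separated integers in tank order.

Answer: 6 5 5

Derivation:
Step 1: flows [1->0,2->0] -> levels [3 7 6]
Step 2: flows [1->0,2->0] -> levels [5 6 5]
Step 3: flows [1->0,0=2] -> levels [6 5 5]
Step 4: flows [0->1,0->2] -> levels [4 6 6]
Step 5: flows [1->0,2->0] -> levels [6 5 5]
  -> period-2 cycle: step 5 state = step 3 state
  -> state at step 7: (7-3) mod 2 = 0, same as step 3 -> [6 5 5]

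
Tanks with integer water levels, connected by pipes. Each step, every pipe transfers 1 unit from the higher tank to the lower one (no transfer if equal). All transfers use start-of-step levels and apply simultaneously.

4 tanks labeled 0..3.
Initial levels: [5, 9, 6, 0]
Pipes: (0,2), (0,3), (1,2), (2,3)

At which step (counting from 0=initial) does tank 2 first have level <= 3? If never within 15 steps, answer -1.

Answer: -1

Derivation:
Step 1: flows [2->0,0->3,1->2,2->3] -> levels [5 8 5 2]
Step 2: flows [0=2,0->3,1->2,2->3] -> levels [4 7 5 4]
Step 3: flows [2->0,0=3,1->2,2->3] -> levels [5 6 4 5]
Step 4: flows [0->2,0=3,1->2,3->2] -> levels [4 5 7 4]
Step 5: flows [2->0,0=3,2->1,2->3] -> levels [5 6 4 5]
  -> period-2 cycle (repeats step 3); tank 2 never drops to <=3
Tank 2 never reaches <=3 within 15 steps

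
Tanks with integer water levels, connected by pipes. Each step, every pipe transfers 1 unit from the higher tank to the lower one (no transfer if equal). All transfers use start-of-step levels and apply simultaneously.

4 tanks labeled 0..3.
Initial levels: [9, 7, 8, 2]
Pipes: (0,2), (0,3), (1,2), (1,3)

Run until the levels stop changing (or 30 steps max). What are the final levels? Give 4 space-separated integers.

Answer: 7 7 6 6

Derivation:
Step 1: flows [0->2,0->3,2->1,1->3] -> levels [7 7 8 4]
Step 2: flows [2->0,0->3,2->1,1->3] -> levels [7 7 6 6]
Step 3: flows [0->2,0->3,1->2,1->3] -> levels [5 5 8 8]
Step 4: flows [2->0,3->0,2->1,3->1] -> levels [7 7 6 6]
  -> period-2 cycle: step 4 state = step 2 state; never stabilizes
  -> state at step 30: (30-2) mod 2 = 0, same as step 2 -> [7 7 6 6]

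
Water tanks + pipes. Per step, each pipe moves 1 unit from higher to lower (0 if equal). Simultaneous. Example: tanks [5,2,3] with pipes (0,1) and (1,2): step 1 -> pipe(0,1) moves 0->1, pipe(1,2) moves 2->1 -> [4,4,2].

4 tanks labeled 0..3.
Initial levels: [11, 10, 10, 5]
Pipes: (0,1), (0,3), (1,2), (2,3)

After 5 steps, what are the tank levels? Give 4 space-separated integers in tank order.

Answer: 9 9 9 9

Derivation:
Step 1: flows [0->1,0->3,1=2,2->3] -> levels [9 11 9 7]
Step 2: flows [1->0,0->3,1->2,2->3] -> levels [9 9 9 9]
Step 3: flows [0=1,0=3,1=2,2=3] -> levels [9 9 9 9]
  -> stable; steps 4..5 unchanged -> [9 9 9 9]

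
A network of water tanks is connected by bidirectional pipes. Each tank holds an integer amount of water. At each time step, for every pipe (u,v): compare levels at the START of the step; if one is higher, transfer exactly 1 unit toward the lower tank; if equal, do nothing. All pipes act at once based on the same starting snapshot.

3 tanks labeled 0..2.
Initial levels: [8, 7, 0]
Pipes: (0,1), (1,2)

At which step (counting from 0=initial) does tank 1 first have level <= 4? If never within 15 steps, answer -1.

Answer: -1

Derivation:
Step 1: flows [0->1,1->2] -> levels [7 7 1]
Step 2: flows [0=1,1->2] -> levels [7 6 2]
Step 3: flows [0->1,1->2] -> levels [6 6 3]
Step 4: flows [0=1,1->2] -> levels [6 5 4]
Step 5: flows [0->1,1->2] -> levels [5 5 5]
Step 6: flows [0=1,1=2] -> levels [5 5 5]
  -> stable; tank 1 stays at 5 > 4
Tank 1 never reaches <=4 within 15 steps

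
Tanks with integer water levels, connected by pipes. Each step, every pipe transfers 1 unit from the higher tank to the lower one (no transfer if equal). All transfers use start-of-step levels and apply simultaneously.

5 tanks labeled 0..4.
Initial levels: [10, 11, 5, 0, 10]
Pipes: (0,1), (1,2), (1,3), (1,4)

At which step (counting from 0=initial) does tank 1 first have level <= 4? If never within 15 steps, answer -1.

Answer: -1

Derivation:
Step 1: flows [1->0,1->2,1->3,1->4] -> levels [11 7 6 1 11]
Step 2: flows [0->1,1->2,1->3,4->1] -> levels [10 7 7 2 10]
Step 3: flows [0->1,1=2,1->3,4->1] -> levels [9 8 7 3 9]
Step 4: flows [0->1,1->2,1->3,4->1] -> levels [8 8 8 4 8]
Step 5: flows [0=1,1=2,1->3,1=4] -> levels [8 7 8 5 8]
Step 6: flows [0->1,2->1,1->3,4->1] -> levels [7 9 7 6 7]
Step 7: flows [1->0,1->2,1->3,1->4] -> levels [8 5 8 7 8]
Step 8: flows [0->1,2->1,3->1,4->1] -> levels [7 9 7 6 7]
  -> period-2 cycle (repeats step 6); tank 1 never drops to <=4
Tank 1 never reaches <=4 within 15 steps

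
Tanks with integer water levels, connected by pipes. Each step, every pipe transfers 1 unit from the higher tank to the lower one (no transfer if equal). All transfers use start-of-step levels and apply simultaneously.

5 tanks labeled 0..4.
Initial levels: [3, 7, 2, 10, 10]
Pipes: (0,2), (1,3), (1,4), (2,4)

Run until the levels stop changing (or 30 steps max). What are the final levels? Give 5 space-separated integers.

Step 1: flows [0->2,3->1,4->1,4->2] -> levels [2 9 4 9 8]
Step 2: flows [2->0,1=3,1->4,4->2] -> levels [3 8 4 9 8]
Step 3: flows [2->0,3->1,1=4,4->2] -> levels [4 9 4 8 7]
Step 4: flows [0=2,1->3,1->4,4->2] -> levels [4 7 5 9 7]
Step 5: flows [2->0,3->1,1=4,4->2] -> levels [5 8 5 8 6]
Step 6: flows [0=2,1=3,1->4,4->2] -> levels [5 7 6 8 6]
Step 7: flows [2->0,3->1,1->4,2=4] -> levels [6 7 5 7 7]
Step 8: flows [0->2,1=3,1=4,4->2] -> levels [5 7 7 7 6]
Step 9: flows [2->0,1=3,1->4,2->4] -> levels [6 6 5 7 8]
Step 10: flows [0->2,3->1,4->1,4->2] -> levels [5 8 7 6 6]
Step 11: flows [2->0,1->3,1->4,2->4] -> levels [6 6 5 7 8]
  -> period-2 cycle: step 11 state = step 9 state; never stabilizes
  -> state at step 30: (30-9) mod 2 = 1, same as step 10 -> [5 8 7 6 6]

Answer: 5 8 7 6 6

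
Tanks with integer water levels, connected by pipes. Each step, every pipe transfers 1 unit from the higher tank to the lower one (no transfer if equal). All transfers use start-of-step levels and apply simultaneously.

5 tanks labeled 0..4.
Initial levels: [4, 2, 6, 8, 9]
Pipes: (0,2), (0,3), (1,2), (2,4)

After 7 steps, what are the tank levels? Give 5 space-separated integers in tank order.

Answer: 5 5 8 6 5

Derivation:
Step 1: flows [2->0,3->0,2->1,4->2] -> levels [6 3 5 7 8]
Step 2: flows [0->2,3->0,2->1,4->2] -> levels [6 4 6 6 7]
Step 3: flows [0=2,0=3,2->1,4->2] -> levels [6 5 6 6 6]
Step 4: flows [0=2,0=3,2->1,2=4] -> levels [6 6 5 6 6]
Step 5: flows [0->2,0=3,1->2,4->2] -> levels [5 5 8 6 5]
Step 6: flows [2->0,3->0,2->1,2->4] -> levels [7 6 5 5 6]
Step 7: flows [0->2,0->3,1->2,4->2] -> levels [5 5 8 6 5]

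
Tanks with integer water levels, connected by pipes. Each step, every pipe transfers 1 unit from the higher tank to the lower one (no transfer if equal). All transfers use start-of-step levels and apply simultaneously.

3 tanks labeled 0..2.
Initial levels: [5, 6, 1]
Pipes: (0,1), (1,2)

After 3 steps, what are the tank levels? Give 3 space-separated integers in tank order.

Answer: 4 4 4

Derivation:
Step 1: flows [1->0,1->2] -> levels [6 4 2]
Step 2: flows [0->1,1->2] -> levels [5 4 3]
Step 3: flows [0->1,1->2] -> levels [4 4 4]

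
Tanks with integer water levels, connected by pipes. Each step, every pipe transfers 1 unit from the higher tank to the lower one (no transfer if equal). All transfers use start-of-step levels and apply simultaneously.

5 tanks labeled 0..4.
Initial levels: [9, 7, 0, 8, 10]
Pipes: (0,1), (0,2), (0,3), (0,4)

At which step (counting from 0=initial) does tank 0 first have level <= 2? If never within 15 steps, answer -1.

Answer: -1

Derivation:
Step 1: flows [0->1,0->2,0->3,4->0] -> levels [7 8 1 9 9]
Step 2: flows [1->0,0->2,3->0,4->0] -> levels [9 7 2 8 8]
Step 3: flows [0->1,0->2,0->3,0->4] -> levels [5 8 3 9 9]
Step 4: flows [1->0,0->2,3->0,4->0] -> levels [7 7 4 8 8]
Step 5: flows [0=1,0->2,3->0,4->0] -> levels [8 7 5 7 7]
Step 6: flows [0->1,0->2,0->3,0->4] -> levels [4 8 6 8 8]
Step 7: flows [1->0,2->0,3->0,4->0] -> levels [8 7 5 7 7]
  -> period-2 cycle (repeats step 5); tank 0 never drops to <=2
Tank 0 never reaches <=2 within 15 steps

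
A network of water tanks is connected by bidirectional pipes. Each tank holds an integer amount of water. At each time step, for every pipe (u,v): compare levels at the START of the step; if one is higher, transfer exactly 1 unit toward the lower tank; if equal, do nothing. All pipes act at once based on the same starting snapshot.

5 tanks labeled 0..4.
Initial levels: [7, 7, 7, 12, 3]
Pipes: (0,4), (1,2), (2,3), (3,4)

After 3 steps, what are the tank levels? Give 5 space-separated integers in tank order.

Answer: 6 8 8 7 7

Derivation:
Step 1: flows [0->4,1=2,3->2,3->4] -> levels [6 7 8 10 5]
Step 2: flows [0->4,2->1,3->2,3->4] -> levels [5 8 8 8 7]
Step 3: flows [4->0,1=2,2=3,3->4] -> levels [6 8 8 7 7]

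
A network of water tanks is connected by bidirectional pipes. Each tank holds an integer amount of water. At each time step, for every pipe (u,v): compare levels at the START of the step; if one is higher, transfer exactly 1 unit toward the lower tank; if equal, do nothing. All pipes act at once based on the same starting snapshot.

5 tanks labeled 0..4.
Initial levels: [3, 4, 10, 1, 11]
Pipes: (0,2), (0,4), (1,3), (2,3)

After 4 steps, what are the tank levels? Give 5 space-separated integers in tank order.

Answer: 7 4 6 5 7

Derivation:
Step 1: flows [2->0,4->0,1->3,2->3] -> levels [5 3 8 3 10]
Step 2: flows [2->0,4->0,1=3,2->3] -> levels [7 3 6 4 9]
Step 3: flows [0->2,4->0,3->1,2->3] -> levels [7 4 6 4 8]
Step 4: flows [0->2,4->0,1=3,2->3] -> levels [7 4 6 5 7]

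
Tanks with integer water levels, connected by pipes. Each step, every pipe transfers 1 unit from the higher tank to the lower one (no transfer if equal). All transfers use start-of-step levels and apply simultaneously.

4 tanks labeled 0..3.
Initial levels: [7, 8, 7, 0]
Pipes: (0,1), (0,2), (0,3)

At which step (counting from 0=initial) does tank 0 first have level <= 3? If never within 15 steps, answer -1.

Step 1: flows [1->0,0=2,0->3] -> levels [7 7 7 1]
Step 2: flows [0=1,0=2,0->3] -> levels [6 7 7 2]
Step 3: flows [1->0,2->0,0->3] -> levels [7 6 6 3]
Step 4: flows [0->1,0->2,0->3] -> levels [4 7 7 4]
Step 5: flows [1->0,2->0,0=3] -> levels [6 6 6 4]
Step 6: flows [0=1,0=2,0->3] -> levels [5 6 6 5]
Step 7: flows [1->0,2->0,0=3] -> levels [7 5 5 5]
Step 8: flows [0->1,0->2,0->3] -> levels [4 6 6 6]
Step 9: flows [1->0,2->0,3->0] -> levels [7 5 5 5]
  -> period-2 cycle (repeats step 7); tank 0 never drops to <=3
Tank 0 never reaches <=3 within 15 steps

Answer: -1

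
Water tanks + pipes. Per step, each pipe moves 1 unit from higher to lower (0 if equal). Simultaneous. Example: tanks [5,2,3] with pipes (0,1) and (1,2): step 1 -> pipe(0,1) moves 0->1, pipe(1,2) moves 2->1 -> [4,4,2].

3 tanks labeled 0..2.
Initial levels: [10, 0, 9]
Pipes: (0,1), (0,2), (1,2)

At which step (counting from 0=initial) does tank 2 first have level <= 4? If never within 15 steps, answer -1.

Step 1: flows [0->1,0->2,2->1] -> levels [8 2 9]
Step 2: flows [0->1,2->0,2->1] -> levels [8 4 7]
Step 3: flows [0->1,0->2,2->1] -> levels [6 6 7]
Step 4: flows [0=1,2->0,2->1] -> levels [7 7 5]
Step 5: flows [0=1,0->2,1->2] -> levels [6 6 7]
  -> period-2 cycle (repeats step 3); tank 2 never drops to <=4
Tank 2 never reaches <=4 within 15 steps

Answer: -1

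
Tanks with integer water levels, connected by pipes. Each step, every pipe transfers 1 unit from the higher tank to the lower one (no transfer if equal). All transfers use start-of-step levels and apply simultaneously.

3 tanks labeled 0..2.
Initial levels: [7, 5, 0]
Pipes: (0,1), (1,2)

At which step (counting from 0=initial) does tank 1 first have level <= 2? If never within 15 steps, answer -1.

Answer: -1

Derivation:
Step 1: flows [0->1,1->2] -> levels [6 5 1]
Step 2: flows [0->1,1->2] -> levels [5 5 2]
Step 3: flows [0=1,1->2] -> levels [5 4 3]
Step 4: flows [0->1,1->2] -> levels [4 4 4]
Step 5: flows [0=1,1=2] -> levels [4 4 4]
  -> stable; tank 1 stays at 4 > 2
Tank 1 never reaches <=2 within 15 steps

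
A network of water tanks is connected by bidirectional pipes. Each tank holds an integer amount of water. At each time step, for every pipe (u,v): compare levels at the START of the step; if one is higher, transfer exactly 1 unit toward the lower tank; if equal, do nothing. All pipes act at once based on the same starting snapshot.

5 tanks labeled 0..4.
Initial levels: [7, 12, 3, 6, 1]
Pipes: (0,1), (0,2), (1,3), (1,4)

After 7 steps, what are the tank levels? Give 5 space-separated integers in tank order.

Step 1: flows [1->0,0->2,1->3,1->4] -> levels [7 9 4 7 2]
Step 2: flows [1->0,0->2,1->3,1->4] -> levels [7 6 5 8 3]
Step 3: flows [0->1,0->2,3->1,1->4] -> levels [5 7 6 7 4]
Step 4: flows [1->0,2->0,1=3,1->4] -> levels [7 5 5 7 5]
Step 5: flows [0->1,0->2,3->1,1=4] -> levels [5 7 6 6 5]
Step 6: flows [1->0,2->0,1->3,1->4] -> levels [7 4 5 7 6]
Step 7: flows [0->1,0->2,3->1,4->1] -> levels [5 7 6 6 5]

Answer: 5 7 6 6 5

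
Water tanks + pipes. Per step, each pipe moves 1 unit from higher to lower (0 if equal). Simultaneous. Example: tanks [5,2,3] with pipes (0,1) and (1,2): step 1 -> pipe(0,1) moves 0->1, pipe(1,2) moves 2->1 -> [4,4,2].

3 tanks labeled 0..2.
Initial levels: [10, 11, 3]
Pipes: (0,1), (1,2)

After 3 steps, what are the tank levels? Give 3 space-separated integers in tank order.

Step 1: flows [1->0,1->2] -> levels [11 9 4]
Step 2: flows [0->1,1->2] -> levels [10 9 5]
Step 3: flows [0->1,1->2] -> levels [9 9 6]

Answer: 9 9 6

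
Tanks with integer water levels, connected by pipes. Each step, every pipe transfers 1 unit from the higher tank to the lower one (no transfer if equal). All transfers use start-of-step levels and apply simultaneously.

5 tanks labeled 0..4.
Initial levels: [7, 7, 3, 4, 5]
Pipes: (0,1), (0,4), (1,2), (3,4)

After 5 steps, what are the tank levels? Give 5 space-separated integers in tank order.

Answer: 6 4 6 6 4

Derivation:
Step 1: flows [0=1,0->4,1->2,4->3] -> levels [6 6 4 5 5]
Step 2: flows [0=1,0->4,1->2,3=4] -> levels [5 5 5 5 6]
Step 3: flows [0=1,4->0,1=2,4->3] -> levels [6 5 5 6 4]
Step 4: flows [0->1,0->4,1=2,3->4] -> levels [4 6 5 5 6]
Step 5: flows [1->0,4->0,1->2,4->3] -> levels [6 4 6 6 4]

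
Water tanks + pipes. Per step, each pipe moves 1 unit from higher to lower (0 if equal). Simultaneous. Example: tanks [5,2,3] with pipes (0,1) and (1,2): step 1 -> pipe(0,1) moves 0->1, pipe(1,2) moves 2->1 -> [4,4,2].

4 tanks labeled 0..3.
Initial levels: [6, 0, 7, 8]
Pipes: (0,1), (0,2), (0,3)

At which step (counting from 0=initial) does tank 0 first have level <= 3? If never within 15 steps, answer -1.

Step 1: flows [0->1,2->0,3->0] -> levels [7 1 6 7]
Step 2: flows [0->1,0->2,0=3] -> levels [5 2 7 7]
Step 3: flows [0->1,2->0,3->0] -> levels [6 3 6 6]
Step 4: flows [0->1,0=2,0=3] -> levels [5 4 6 6]
Step 5: flows [0->1,2->0,3->0] -> levels [6 5 5 5]
Step 6: flows [0->1,0->2,0->3] -> levels [3 6 6 6]
Tank 0 first reaches <=3 at step 6

Answer: 6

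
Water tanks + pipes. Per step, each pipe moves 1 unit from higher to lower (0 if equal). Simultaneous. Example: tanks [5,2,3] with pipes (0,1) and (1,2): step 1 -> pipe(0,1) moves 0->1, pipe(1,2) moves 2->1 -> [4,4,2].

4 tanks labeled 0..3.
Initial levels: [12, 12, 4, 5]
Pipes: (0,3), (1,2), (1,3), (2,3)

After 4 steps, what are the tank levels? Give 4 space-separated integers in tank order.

Step 1: flows [0->3,1->2,1->3,3->2] -> levels [11 10 6 6]
Step 2: flows [0->3,1->2,1->3,2=3] -> levels [10 8 7 8]
Step 3: flows [0->3,1->2,1=3,3->2] -> levels [9 7 9 8]
Step 4: flows [0->3,2->1,3->1,2->3] -> levels [8 9 7 9]

Answer: 8 9 7 9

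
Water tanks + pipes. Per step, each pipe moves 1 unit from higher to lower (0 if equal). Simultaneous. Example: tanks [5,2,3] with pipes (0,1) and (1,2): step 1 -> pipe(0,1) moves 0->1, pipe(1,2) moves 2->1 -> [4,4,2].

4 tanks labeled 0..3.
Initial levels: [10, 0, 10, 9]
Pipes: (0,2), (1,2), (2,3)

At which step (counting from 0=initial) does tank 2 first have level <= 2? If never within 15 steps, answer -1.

Step 1: flows [0=2,2->1,2->3] -> levels [10 1 8 10]
Step 2: flows [0->2,2->1,3->2] -> levels [9 2 9 9]
Step 3: flows [0=2,2->1,2=3] -> levels [9 3 8 9]
Step 4: flows [0->2,2->1,3->2] -> levels [8 4 9 8]
Step 5: flows [2->0,2->1,2->3] -> levels [9 5 6 9]
Step 6: flows [0->2,2->1,3->2] -> levels [8 6 7 8]
Step 7: flows [0->2,2->1,3->2] -> levels [7 7 8 7]
Step 8: flows [2->0,2->1,2->3] -> levels [8 8 5 8]
Step 9: flows [0->2,1->2,3->2] -> levels [7 7 8 7]
  -> period-2 cycle (repeats step 7); tank 2 never drops to <=2
Tank 2 never reaches <=2 within 15 steps

Answer: -1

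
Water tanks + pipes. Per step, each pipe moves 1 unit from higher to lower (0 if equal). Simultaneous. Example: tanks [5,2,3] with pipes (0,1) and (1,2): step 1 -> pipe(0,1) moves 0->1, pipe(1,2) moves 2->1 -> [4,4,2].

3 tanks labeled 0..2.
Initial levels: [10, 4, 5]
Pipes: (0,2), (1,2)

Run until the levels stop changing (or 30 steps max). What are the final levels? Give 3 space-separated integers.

Step 1: flows [0->2,2->1] -> levels [9 5 5]
Step 2: flows [0->2,1=2] -> levels [8 5 6]
Step 3: flows [0->2,2->1] -> levels [7 6 6]
Step 4: flows [0->2,1=2] -> levels [6 6 7]
Step 5: flows [2->0,2->1] -> levels [7 7 5]
Step 6: flows [0->2,1->2] -> levels [6 6 7]
  -> period-2 cycle: step 6 state = step 4 state; never stabilizes
  -> state at step 30: (30-4) mod 2 = 0, same as step 4 -> [6 6 7]

Answer: 6 6 7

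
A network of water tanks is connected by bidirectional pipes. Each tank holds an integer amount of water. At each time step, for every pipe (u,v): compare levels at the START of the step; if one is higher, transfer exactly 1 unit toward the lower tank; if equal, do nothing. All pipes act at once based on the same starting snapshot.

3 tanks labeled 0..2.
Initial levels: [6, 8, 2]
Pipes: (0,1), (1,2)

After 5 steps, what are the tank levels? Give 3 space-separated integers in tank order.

Answer: 6 4 6

Derivation:
Step 1: flows [1->0,1->2] -> levels [7 6 3]
Step 2: flows [0->1,1->2] -> levels [6 6 4]
Step 3: flows [0=1,1->2] -> levels [6 5 5]
Step 4: flows [0->1,1=2] -> levels [5 6 5]
Step 5: flows [1->0,1->2] -> levels [6 4 6]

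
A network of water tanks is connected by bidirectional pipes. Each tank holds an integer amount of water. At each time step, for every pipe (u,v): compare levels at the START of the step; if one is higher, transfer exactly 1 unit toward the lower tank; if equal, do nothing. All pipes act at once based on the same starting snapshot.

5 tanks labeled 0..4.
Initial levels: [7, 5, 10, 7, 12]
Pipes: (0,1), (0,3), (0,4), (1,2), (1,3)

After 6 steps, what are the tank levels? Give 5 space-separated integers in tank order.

Answer: 10 7 8 8 8

Derivation:
Step 1: flows [0->1,0=3,4->0,2->1,3->1] -> levels [7 8 9 6 11]
Step 2: flows [1->0,0->3,4->0,2->1,1->3] -> levels [8 7 8 8 10]
Step 3: flows [0->1,0=3,4->0,2->1,3->1] -> levels [8 10 7 7 9]
Step 4: flows [1->0,0->3,4->0,1->2,1->3] -> levels [9 7 8 9 8]
Step 5: flows [0->1,0=3,0->4,2->1,3->1] -> levels [7 10 7 8 9]
Step 6: flows [1->0,3->0,4->0,1->2,1->3] -> levels [10 7 8 8 8]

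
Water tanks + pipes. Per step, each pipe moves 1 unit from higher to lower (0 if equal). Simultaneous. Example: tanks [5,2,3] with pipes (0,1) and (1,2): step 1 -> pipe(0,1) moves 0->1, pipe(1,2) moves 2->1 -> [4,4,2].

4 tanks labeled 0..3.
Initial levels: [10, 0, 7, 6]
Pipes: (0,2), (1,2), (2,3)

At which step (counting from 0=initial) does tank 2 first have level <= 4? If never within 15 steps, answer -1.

Step 1: flows [0->2,2->1,2->3] -> levels [9 1 6 7]
Step 2: flows [0->2,2->1,3->2] -> levels [8 2 7 6]
Step 3: flows [0->2,2->1,2->3] -> levels [7 3 6 7]
Step 4: flows [0->2,2->1,3->2] -> levels [6 4 7 6]
Step 5: flows [2->0,2->1,2->3] -> levels [7 5 4 7]
Tank 2 first reaches <=4 at step 5

Answer: 5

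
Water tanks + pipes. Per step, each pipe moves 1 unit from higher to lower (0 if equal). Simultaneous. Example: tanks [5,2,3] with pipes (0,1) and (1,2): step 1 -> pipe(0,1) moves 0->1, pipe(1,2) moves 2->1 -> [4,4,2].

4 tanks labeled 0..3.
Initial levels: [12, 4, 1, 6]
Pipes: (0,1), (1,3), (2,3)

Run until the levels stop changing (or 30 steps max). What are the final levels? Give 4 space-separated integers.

Step 1: flows [0->1,3->1,3->2] -> levels [11 6 2 4]
Step 2: flows [0->1,1->3,3->2] -> levels [10 6 3 4]
Step 3: flows [0->1,1->3,3->2] -> levels [9 6 4 4]
Step 4: flows [0->1,1->3,2=3] -> levels [8 6 4 5]
Step 5: flows [0->1,1->3,3->2] -> levels [7 6 5 5]
Step 6: flows [0->1,1->3,2=3] -> levels [6 6 5 6]
Step 7: flows [0=1,1=3,3->2] -> levels [6 6 6 5]
Step 8: flows [0=1,1->3,2->3] -> levels [6 5 5 7]
Step 9: flows [0->1,3->1,3->2] -> levels [5 7 6 5]
Step 10: flows [1->0,1->3,2->3] -> levels [6 5 5 7]
  -> period-2 cycle: step 10 state = step 8 state; never stabilizes
  -> state at step 30: (30-8) mod 2 = 0, same as step 8 -> [6 5 5 7]

Answer: 6 5 5 7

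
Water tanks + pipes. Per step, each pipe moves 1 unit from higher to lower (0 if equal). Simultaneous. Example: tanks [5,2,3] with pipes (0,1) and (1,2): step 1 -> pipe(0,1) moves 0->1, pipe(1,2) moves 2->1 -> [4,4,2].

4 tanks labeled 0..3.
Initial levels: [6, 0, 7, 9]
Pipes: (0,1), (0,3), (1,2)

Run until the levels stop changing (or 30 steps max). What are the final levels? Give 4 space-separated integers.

Answer: 7 4 6 5

Derivation:
Step 1: flows [0->1,3->0,2->1] -> levels [6 2 6 8]
Step 2: flows [0->1,3->0,2->1] -> levels [6 4 5 7]
Step 3: flows [0->1,3->0,2->1] -> levels [6 6 4 6]
Step 4: flows [0=1,0=3,1->2] -> levels [6 5 5 6]
Step 5: flows [0->1,0=3,1=2] -> levels [5 6 5 6]
Step 6: flows [1->0,3->0,1->2] -> levels [7 4 6 5]
Step 7: flows [0->1,0->3,2->1] -> levels [5 6 5 6]
  -> period-2 cycle: step 7 state = step 5 state; never stabilizes
  -> state at step 30: (30-5) mod 2 = 1, same as step 6 -> [7 4 6 5]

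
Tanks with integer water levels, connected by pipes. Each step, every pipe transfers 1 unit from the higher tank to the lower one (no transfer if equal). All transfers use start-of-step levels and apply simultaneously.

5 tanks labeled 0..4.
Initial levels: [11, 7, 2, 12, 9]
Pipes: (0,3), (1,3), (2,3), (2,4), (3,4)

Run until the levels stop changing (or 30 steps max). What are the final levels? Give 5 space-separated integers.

Step 1: flows [3->0,3->1,3->2,4->2,3->4] -> levels [12 8 4 8 9]
Step 2: flows [0->3,1=3,3->2,4->2,4->3] -> levels [11 8 6 9 7]
Step 3: flows [0->3,3->1,3->2,4->2,3->4] -> levels [10 9 8 7 7]
Step 4: flows [0->3,1->3,2->3,2->4,3=4] -> levels [9 8 6 10 8]
Step 5: flows [3->0,3->1,3->2,4->2,3->4] -> levels [10 9 8 6 8]
Step 6: flows [0->3,1->3,2->3,2=4,4->3] -> levels [9 8 7 10 7]
Step 7: flows [3->0,3->1,3->2,2=4,3->4] -> levels [10 9 8 6 8]
  -> period-2 cycle: step 7 state = step 5 state; never stabilizes
  -> state at step 30: (30-5) mod 2 = 1, same as step 6 -> [9 8 7 10 7]

Answer: 9 8 7 10 7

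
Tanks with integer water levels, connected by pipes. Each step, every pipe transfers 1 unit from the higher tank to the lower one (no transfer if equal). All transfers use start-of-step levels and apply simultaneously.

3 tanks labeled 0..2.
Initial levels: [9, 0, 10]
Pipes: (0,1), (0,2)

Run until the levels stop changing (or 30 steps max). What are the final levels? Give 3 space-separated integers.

Step 1: flows [0->1,2->0] -> levels [9 1 9]
Step 2: flows [0->1,0=2] -> levels [8 2 9]
Step 3: flows [0->1,2->0] -> levels [8 3 8]
Step 4: flows [0->1,0=2] -> levels [7 4 8]
Step 5: flows [0->1,2->0] -> levels [7 5 7]
Step 6: flows [0->1,0=2] -> levels [6 6 7]
Step 7: flows [0=1,2->0] -> levels [7 6 6]
Step 8: flows [0->1,0->2] -> levels [5 7 7]
Step 9: flows [1->0,2->0] -> levels [7 6 6]
  -> period-2 cycle: step 9 state = step 7 state; never stabilizes
  -> state at step 30: (30-7) mod 2 = 1, same as step 8 -> [5 7 7]

Answer: 5 7 7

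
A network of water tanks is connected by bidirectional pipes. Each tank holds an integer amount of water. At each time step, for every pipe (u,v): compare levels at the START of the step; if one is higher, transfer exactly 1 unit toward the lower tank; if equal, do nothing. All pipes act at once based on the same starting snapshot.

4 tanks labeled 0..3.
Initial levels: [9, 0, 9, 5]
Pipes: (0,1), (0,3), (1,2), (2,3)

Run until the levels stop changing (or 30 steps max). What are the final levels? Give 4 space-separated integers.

Step 1: flows [0->1,0->3,2->1,2->3] -> levels [7 2 7 7]
Step 2: flows [0->1,0=3,2->1,2=3] -> levels [6 4 6 7]
Step 3: flows [0->1,3->0,2->1,3->2] -> levels [6 6 6 5]
Step 4: flows [0=1,0->3,1=2,2->3] -> levels [5 6 5 7]
Step 5: flows [1->0,3->0,1->2,3->2] -> levels [7 4 7 5]
Step 6: flows [0->1,0->3,2->1,2->3] -> levels [5 6 5 7]
  -> period-2 cycle: step 6 state = step 4 state; never stabilizes
  -> state at step 30: (30-4) mod 2 = 0, same as step 4 -> [5 6 5 7]

Answer: 5 6 5 7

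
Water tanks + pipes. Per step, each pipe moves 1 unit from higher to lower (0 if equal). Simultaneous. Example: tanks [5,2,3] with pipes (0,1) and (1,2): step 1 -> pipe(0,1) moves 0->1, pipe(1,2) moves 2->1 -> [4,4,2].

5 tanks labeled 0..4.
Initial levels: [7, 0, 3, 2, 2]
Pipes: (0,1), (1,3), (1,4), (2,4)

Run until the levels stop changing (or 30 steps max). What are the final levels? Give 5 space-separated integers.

Answer: 4 2 2 3 3

Derivation:
Step 1: flows [0->1,3->1,4->1,2->4] -> levels [6 3 2 1 2]
Step 2: flows [0->1,1->3,1->4,2=4] -> levels [5 2 2 2 3]
Step 3: flows [0->1,1=3,4->1,4->2] -> levels [4 4 3 2 1]
Step 4: flows [0=1,1->3,1->4,2->4] -> levels [4 2 2 3 3]
Step 5: flows [0->1,3->1,4->1,4->2] -> levels [3 5 3 2 1]
Step 6: flows [1->0,1->3,1->4,2->4] -> levels [4 2 2 3 3]
  -> period-2 cycle: step 6 state = step 4 state; never stabilizes
  -> state at step 30: (30-4) mod 2 = 0, same as step 4 -> [4 2 2 3 3]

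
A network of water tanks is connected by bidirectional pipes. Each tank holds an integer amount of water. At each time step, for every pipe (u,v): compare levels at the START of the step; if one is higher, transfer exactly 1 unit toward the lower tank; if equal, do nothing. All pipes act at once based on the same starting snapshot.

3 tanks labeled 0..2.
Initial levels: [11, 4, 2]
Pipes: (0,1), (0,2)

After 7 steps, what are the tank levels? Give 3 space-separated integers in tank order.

Answer: 5 6 6

Derivation:
Step 1: flows [0->1,0->2] -> levels [9 5 3]
Step 2: flows [0->1,0->2] -> levels [7 6 4]
Step 3: flows [0->1,0->2] -> levels [5 7 5]
Step 4: flows [1->0,0=2] -> levels [6 6 5]
Step 5: flows [0=1,0->2] -> levels [5 6 6]
Step 6: flows [1->0,2->0] -> levels [7 5 5]
Step 7: flows [0->1,0->2] -> levels [5 6 6]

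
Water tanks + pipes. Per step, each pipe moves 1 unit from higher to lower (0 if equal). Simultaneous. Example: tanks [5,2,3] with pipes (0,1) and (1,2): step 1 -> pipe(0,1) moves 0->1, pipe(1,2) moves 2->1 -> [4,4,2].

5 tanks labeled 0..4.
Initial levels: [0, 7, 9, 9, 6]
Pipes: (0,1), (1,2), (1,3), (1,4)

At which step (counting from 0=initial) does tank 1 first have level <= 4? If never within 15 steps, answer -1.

Answer: 3

Derivation:
Step 1: flows [1->0,2->1,3->1,1->4] -> levels [1 7 8 8 7]
Step 2: flows [1->0,2->1,3->1,1=4] -> levels [2 8 7 7 7]
Step 3: flows [1->0,1->2,1->3,1->4] -> levels [3 4 8 8 8]
Tank 1 first reaches <=4 at step 3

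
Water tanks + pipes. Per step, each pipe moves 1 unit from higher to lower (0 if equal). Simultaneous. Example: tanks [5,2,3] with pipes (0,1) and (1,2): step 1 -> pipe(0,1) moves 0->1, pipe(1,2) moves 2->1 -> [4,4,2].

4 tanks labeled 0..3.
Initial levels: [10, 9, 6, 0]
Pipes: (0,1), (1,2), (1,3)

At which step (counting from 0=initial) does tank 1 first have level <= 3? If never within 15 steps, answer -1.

Step 1: flows [0->1,1->2,1->3] -> levels [9 8 7 1]
Step 2: flows [0->1,1->2,1->3] -> levels [8 7 8 2]
Step 3: flows [0->1,2->1,1->3] -> levels [7 8 7 3]
Step 4: flows [1->0,1->2,1->3] -> levels [8 5 8 4]
Step 5: flows [0->1,2->1,1->3] -> levels [7 6 7 5]
Step 6: flows [0->1,2->1,1->3] -> levels [6 7 6 6]
Step 7: flows [1->0,1->2,1->3] -> levels [7 4 7 7]
Step 8: flows [0->1,2->1,3->1] -> levels [6 7 6 6]
  -> period-2 cycle (repeats step 6); tank 1 never drops to <=3
Tank 1 never reaches <=3 within 15 steps

Answer: -1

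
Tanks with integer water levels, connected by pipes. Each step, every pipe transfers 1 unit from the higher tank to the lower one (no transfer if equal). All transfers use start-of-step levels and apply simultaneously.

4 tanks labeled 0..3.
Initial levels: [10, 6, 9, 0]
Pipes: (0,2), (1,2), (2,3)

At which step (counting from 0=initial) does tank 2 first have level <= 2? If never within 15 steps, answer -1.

Answer: -1

Derivation:
Step 1: flows [0->2,2->1,2->3] -> levels [9 7 8 1]
Step 2: flows [0->2,2->1,2->3] -> levels [8 8 7 2]
Step 3: flows [0->2,1->2,2->3] -> levels [7 7 8 3]
Step 4: flows [2->0,2->1,2->3] -> levels [8 8 5 4]
Step 5: flows [0->2,1->2,2->3] -> levels [7 7 6 5]
Step 6: flows [0->2,1->2,2->3] -> levels [6 6 7 6]
Step 7: flows [2->0,2->1,2->3] -> levels [7 7 4 7]
Step 8: flows [0->2,1->2,3->2] -> levels [6 6 7 6]
  -> period-2 cycle (repeats step 6); tank 2 never drops to <=2
Tank 2 never reaches <=2 within 15 steps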